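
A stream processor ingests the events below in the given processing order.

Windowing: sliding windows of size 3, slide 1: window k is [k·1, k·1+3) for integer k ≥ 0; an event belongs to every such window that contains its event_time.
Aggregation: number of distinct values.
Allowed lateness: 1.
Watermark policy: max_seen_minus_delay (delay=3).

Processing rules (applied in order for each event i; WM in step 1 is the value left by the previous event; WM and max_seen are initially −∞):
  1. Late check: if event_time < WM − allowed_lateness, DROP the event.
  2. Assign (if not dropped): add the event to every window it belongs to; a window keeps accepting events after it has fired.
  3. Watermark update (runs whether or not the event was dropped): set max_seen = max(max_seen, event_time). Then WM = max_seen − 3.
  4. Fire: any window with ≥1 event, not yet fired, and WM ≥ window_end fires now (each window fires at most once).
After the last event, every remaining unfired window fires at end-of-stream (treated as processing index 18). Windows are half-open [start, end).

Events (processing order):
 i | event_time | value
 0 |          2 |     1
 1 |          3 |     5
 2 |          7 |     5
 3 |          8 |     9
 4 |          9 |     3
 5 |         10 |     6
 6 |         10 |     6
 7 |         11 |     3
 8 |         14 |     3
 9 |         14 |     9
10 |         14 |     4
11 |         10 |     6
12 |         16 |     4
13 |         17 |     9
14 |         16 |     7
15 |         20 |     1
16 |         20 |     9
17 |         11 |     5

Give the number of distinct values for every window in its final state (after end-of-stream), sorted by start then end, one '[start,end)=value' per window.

i=0 t=2 v=1: → [2,5),[1,4),[0,3); WM=-1
i=1 t=3 v=5: → [3,6),[2,5),[1,4); WM=0
i=2 t=7 v=5: → [7,10),[6,9),[5,8); WM=4; [0,3) fires=1 [1,4) fires=2
i=3 t=8 v=9: → [8,11),[7,10),[6,9); WM=5; [2,5) fires=2
i=4 t=9 v=3: → [9,12),[8,11),[7,10); WM=6; [3,6) fires=1
i=5 t=10 v=6: → [10,13),[9,12),[8,11); WM=7
i=6 t=10 v=6: → [10,13),[9,12),[8,11); WM=7
i=7 t=11 v=3: → [11,14),[10,13),[9,12); WM=8; [5,8) fires=1
i=8 t=14 v=3: → [14,17),[13,16),[12,15); WM=11; [6,9) fires=2 [7,10) fires=3 [8,11) fires=3
i=9 t=14 v=9: → [14,17),[13,16),[12,15); WM=11
i=10 t=14 v=4: → [14,17),[13,16),[12,15); WM=11
i=11 t=10 v=6: → [10,13),[9,12),[8,11); WM=11
i=12 t=16 v=4: → [16,19),[15,18),[14,17); WM=13; [9,12) fires=2 [10,13) fires=2
i=13 t=17 v=9: → [17,20),[16,19),[15,18); WM=14; [11,14) fires=1
i=14 t=16 v=7: → [16,19),[15,18),[14,17); WM=14
i=15 t=20 v=1: → [20,23),[19,22),[18,21); WM=17; [12,15) fires=3 [13,16) fires=3 [14,17) fires=4
i=16 t=20 v=9: → [20,23),[19,22),[18,21); WM=17
i=17 t=11 v=5: DROP (t<17-1); WM=17

[0,3)=1 [1,4)=2 [2,5)=2 [3,6)=1 [5,8)=1 [6,9)=2 [7,10)=3 [8,11)=3 [9,12)=2 [10,13)=2 [11,14)=1 [12,15)=3 [13,16)=3 [14,17)=4 [15,18)=3 [16,19)=3 [17,20)=1 [18,21)=2 [19,22)=2 [20,23)=2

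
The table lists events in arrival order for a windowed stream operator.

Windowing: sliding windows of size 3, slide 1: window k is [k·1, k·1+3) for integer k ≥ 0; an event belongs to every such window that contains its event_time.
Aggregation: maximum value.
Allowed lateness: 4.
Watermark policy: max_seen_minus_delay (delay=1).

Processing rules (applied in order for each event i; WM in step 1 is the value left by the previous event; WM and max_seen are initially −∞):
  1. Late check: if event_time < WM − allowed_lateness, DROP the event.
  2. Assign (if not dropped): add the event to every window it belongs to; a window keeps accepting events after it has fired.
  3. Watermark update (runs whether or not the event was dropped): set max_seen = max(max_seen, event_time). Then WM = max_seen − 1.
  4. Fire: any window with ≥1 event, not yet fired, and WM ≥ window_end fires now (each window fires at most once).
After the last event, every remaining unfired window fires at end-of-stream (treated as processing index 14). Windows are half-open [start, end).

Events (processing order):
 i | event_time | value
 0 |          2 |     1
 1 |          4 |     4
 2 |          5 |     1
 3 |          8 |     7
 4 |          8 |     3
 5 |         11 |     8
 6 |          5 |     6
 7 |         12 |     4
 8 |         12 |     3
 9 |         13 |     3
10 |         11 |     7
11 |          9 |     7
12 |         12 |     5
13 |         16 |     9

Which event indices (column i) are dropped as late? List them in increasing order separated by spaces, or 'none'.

6

i=0 t=2 v=1: → [2,5),[1,4),[0,3); WM=1
i=1 t=4 v=4: → [4,7),[3,6),[2,5); WM=3; [0,3) fires=1
i=2 t=5 v=1: → [5,8),[4,7),[3,6); WM=4; [1,4) fires=1
i=3 t=8 v=7: → [8,11),[7,10),[6,9); WM=7; [2,5) fires=4 [3,6) fires=4 [4,7) fires=4
i=4 t=8 v=3: → [8,11),[7,10),[6,9); WM=7
i=5 t=11 v=8: → [11,14),[10,13),[9,12); WM=10; [5,8) fires=1 [6,9) fires=7 [7,10) fires=7
i=6 t=5 v=6: DROP (t<10-4); WM=10
i=7 t=12 v=4: → [12,15),[11,14),[10,13); WM=11; [8,11) fires=7
i=8 t=12 v=3: → [12,15),[11,14),[10,13); WM=11
i=9 t=13 v=3: → [13,16),[12,15),[11,14); WM=12; [9,12) fires=8
i=10 t=11 v=7: → [11,14),[10,13),[9,12); WM=12
i=11 t=9 v=7: → [9,12),[8,11),[7,10); WM=12
i=12 t=12 v=5: → [12,15),[11,14),[10,13); WM=12
i=13 t=16 v=9: → [16,19),[15,18),[14,17); WM=15; [10,13) fires=8 [11,14) fires=8 [12,15) fires=5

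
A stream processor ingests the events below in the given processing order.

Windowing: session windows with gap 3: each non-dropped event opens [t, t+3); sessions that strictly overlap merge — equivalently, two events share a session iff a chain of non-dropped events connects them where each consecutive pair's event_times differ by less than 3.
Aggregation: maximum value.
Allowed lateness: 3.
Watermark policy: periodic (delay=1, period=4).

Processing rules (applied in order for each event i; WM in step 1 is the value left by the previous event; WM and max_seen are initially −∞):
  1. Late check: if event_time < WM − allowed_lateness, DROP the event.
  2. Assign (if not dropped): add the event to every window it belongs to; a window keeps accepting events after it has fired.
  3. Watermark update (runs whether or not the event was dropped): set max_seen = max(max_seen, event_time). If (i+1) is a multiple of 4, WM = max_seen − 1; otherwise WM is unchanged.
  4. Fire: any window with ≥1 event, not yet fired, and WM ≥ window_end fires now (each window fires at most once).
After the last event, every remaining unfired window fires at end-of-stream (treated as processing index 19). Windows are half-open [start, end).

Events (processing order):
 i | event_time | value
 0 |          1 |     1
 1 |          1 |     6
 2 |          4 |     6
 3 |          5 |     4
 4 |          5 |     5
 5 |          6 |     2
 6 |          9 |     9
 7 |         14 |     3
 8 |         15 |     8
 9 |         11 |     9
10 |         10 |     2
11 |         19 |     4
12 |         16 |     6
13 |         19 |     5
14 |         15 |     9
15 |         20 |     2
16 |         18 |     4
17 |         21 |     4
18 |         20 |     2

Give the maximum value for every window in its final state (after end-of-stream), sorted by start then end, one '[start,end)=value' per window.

[1,4)=6 [4,9)=6 [9,14)=9 [14,24)=9

i=0 t=1 v=1: → [1,4); WM=−∞
i=1 t=1 v=6: → [1,4); WM=−∞
i=2 t=4 v=6: → [4,7); WM=−∞
i=3 t=5 v=4: → [4,8); WM=4
i=4 t=5 v=5: → [4,8); WM=4
i=5 t=6 v=2: → [4,9); WM=4
i=6 t=9 v=9: → [9,12); WM=4
i=7 t=14 v=3: → [14,17); WM=13
i=8 t=15 v=8: → [14,18); WM=13
i=9 t=11 v=9: → [9,14); WM=13
i=10 t=10 v=2: → [9,14); WM=13
i=11 t=19 v=4: → [19,22); WM=18
i=12 t=16 v=6: → [14,19); WM=18
i=13 t=19 v=5: → [19,22); WM=18
i=14 t=15 v=9: → [14,19); WM=18
i=15 t=20 v=2: → [19,23); WM=19
i=16 t=18 v=4: → [14,23); WM=19
i=17 t=21 v=4: → [14,24); WM=19
i=18 t=20 v=2: → [14,24); WM=19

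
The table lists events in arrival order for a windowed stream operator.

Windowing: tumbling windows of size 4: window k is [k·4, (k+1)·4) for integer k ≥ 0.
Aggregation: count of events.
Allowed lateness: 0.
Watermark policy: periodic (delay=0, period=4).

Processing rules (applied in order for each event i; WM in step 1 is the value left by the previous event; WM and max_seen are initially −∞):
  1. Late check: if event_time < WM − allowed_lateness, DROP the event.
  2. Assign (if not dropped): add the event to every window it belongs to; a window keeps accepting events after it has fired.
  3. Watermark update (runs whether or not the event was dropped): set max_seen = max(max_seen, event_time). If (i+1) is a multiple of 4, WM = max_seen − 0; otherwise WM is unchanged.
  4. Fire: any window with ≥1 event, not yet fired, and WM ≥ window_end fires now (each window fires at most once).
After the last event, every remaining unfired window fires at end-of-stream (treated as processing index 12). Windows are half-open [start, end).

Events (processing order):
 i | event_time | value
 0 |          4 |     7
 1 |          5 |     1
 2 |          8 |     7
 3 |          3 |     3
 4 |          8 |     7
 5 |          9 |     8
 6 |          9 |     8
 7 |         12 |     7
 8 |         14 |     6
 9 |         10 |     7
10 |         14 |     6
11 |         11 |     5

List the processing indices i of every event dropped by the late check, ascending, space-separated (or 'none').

i=0 t=4 v=7: → [4,8); WM=−∞
i=1 t=5 v=1: → [4,8); WM=−∞
i=2 t=8 v=7: → [8,12); WM=−∞
i=3 t=3 v=3: → [0,4); WM=8; [0,4) fires=1 [4,8) fires=2
i=4 t=8 v=7: → [8,12); WM=8
i=5 t=9 v=8: → [8,12); WM=8
i=6 t=9 v=8: → [8,12); WM=8
i=7 t=12 v=7: → [12,16); WM=12; [8,12) fires=4
i=8 t=14 v=6: → [12,16); WM=12
i=9 t=10 v=7: DROP (t<12-0); WM=12
i=10 t=14 v=6: → [12,16); WM=12
i=11 t=11 v=5: DROP (t<12-0); WM=14

9 11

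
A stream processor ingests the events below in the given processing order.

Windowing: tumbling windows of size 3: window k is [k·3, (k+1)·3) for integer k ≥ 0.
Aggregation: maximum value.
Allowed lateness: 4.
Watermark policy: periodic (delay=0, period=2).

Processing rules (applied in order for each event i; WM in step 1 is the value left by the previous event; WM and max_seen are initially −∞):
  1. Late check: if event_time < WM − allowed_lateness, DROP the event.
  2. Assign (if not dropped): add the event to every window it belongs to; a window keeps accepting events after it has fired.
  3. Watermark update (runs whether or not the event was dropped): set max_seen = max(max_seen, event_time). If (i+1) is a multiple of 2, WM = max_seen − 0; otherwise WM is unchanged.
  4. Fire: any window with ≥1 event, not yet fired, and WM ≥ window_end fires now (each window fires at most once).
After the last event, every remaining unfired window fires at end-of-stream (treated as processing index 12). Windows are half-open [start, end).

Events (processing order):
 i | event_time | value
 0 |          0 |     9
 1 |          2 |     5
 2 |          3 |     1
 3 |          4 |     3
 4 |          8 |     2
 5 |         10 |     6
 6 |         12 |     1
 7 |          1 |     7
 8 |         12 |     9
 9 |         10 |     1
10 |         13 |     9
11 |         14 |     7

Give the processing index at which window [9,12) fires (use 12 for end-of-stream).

i=0 t=0 v=9: → [0,3); WM=−∞
i=1 t=2 v=5: → [0,3); WM=2
i=2 t=3 v=1: → [3,6); WM=2
i=3 t=4 v=3: → [3,6); WM=4; [0,3) fires=9
i=4 t=8 v=2: → [6,9); WM=4
i=5 t=10 v=6: → [9,12); WM=10; [3,6) fires=3 [6,9) fires=2
i=6 t=12 v=1: → [12,15); WM=10
i=7 t=1 v=7: DROP (t<10-4); WM=12; [9,12) fires=6
i=8 t=12 v=9: → [12,15); WM=12
i=9 t=10 v=1: → [9,12); WM=12
i=10 t=13 v=9: → [12,15); WM=12
i=11 t=14 v=7: → [12,15); WM=14

7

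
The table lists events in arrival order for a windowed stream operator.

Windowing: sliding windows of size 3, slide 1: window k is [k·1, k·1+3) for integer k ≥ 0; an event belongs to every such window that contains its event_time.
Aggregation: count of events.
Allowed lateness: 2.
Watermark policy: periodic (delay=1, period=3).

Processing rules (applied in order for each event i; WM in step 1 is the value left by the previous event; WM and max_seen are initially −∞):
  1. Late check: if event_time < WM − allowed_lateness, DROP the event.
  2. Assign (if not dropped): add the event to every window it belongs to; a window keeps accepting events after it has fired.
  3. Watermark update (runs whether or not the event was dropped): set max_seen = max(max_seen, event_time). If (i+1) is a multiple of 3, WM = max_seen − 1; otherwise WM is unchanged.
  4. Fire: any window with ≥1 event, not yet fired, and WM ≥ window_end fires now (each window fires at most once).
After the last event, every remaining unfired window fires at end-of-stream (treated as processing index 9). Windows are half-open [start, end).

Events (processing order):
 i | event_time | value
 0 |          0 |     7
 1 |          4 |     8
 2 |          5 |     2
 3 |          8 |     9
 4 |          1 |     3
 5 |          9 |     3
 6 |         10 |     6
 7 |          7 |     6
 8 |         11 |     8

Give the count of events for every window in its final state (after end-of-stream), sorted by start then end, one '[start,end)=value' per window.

i=0 t=0 v=7: → [0,3); WM=−∞
i=1 t=4 v=8: → [4,7),[3,6),[2,5); WM=−∞
i=2 t=5 v=2: → [5,8),[4,7),[3,6); WM=4; [0,3) fires=1
i=3 t=8 v=9: → [8,11),[7,10),[6,9); WM=4
i=4 t=1 v=3: DROP (t<4-2); WM=4
i=5 t=9 v=3: → [9,12),[8,11),[7,10); WM=8; [2,5) fires=1 [3,6) fires=2 [4,7) fires=2 [5,8) fires=1
i=6 t=10 v=6: → [10,13),[9,12),[8,11); WM=8
i=7 t=7 v=6: → [7,10),[6,9),[5,8); WM=8
i=8 t=11 v=8: → [11,14),[10,13),[9,12); WM=10; [6,9) fires=2 [7,10) fires=3

[0,3)=1 [2,5)=1 [3,6)=2 [4,7)=2 [5,8)=2 [6,9)=2 [7,10)=3 [8,11)=3 [9,12)=3 [10,13)=2 [11,14)=1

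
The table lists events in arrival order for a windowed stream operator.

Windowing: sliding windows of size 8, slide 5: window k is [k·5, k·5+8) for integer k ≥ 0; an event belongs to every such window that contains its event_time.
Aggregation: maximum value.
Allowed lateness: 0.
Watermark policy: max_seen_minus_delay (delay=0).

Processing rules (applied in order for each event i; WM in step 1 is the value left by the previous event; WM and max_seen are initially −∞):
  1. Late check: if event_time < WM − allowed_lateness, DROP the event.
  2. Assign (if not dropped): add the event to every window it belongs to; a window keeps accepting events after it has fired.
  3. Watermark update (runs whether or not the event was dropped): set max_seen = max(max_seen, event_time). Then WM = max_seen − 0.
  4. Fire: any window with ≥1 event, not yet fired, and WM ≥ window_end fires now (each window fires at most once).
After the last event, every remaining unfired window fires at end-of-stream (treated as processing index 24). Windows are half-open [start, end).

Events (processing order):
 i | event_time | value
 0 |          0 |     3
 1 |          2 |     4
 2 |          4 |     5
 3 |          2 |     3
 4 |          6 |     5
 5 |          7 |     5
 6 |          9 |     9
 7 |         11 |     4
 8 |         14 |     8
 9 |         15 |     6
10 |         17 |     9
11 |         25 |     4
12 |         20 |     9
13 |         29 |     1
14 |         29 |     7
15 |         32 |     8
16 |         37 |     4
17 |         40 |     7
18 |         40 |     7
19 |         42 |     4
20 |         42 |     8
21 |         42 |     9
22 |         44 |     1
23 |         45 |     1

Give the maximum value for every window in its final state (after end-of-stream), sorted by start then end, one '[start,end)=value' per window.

[0,8)=5 [5,13)=9 [10,18)=9 [15,23)=9 [20,28)=4 [25,33)=8 [30,38)=8 [35,43)=9 [40,48)=9 [45,53)=1

i=0 t=0 v=3: → [0,8); WM=0
i=1 t=2 v=4: → [0,8); WM=2
i=2 t=4 v=5: → [0,8); WM=4
i=3 t=2 v=3: DROP (t<4-0); WM=4
i=4 t=6 v=5: → [5,13),[0,8); WM=6
i=5 t=7 v=5: → [5,13),[0,8); WM=7
i=6 t=9 v=9: → [5,13); WM=9; [0,8) fires=5
i=7 t=11 v=4: → [10,18),[5,13); WM=11
i=8 t=14 v=8: → [10,18); WM=14; [5,13) fires=9
i=9 t=15 v=6: → [15,23),[10,18); WM=15
i=10 t=17 v=9: → [15,23),[10,18); WM=17
i=11 t=25 v=4: → [25,33),[20,28); WM=25; [10,18) fires=9 [15,23) fires=9
i=12 t=20 v=9: DROP (t<25-0); WM=25
i=13 t=29 v=1: → [25,33); WM=29; [20,28) fires=4
i=14 t=29 v=7: → [25,33); WM=29
i=15 t=32 v=8: → [30,38),[25,33); WM=32
i=16 t=37 v=4: → [35,43),[30,38); WM=37; [25,33) fires=8
i=17 t=40 v=7: → [40,48),[35,43); WM=40; [30,38) fires=8
i=18 t=40 v=7: → [40,48),[35,43); WM=40
i=19 t=42 v=4: → [40,48),[35,43); WM=42
i=20 t=42 v=8: → [40,48),[35,43); WM=42
i=21 t=42 v=9: → [40,48),[35,43); WM=42
i=22 t=44 v=1: → [40,48); WM=44; [35,43) fires=9
i=23 t=45 v=1: → [45,53),[40,48); WM=45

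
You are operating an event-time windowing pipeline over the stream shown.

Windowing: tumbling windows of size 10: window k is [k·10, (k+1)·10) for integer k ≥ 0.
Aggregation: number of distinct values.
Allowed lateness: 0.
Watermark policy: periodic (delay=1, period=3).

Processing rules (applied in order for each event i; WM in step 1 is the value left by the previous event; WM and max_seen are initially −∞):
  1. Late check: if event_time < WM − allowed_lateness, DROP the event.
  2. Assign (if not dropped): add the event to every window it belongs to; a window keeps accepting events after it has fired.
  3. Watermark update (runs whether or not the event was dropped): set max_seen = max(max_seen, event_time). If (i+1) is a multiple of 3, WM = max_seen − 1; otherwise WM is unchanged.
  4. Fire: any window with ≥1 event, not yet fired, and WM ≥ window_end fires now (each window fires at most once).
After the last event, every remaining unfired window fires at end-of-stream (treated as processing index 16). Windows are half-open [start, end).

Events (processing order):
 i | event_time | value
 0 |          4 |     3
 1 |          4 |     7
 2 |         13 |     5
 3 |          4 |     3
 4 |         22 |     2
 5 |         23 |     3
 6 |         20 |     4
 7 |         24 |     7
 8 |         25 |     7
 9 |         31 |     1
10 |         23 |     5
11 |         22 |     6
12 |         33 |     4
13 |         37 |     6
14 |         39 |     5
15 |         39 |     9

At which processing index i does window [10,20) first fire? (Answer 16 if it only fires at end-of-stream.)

i=0 t=4 v=3: → [0,10); WM=−∞
i=1 t=4 v=7: → [0,10); WM=−∞
i=2 t=13 v=5: → [10,20); WM=12; [0,10) fires=2
i=3 t=4 v=3: DROP (t<12-0); WM=12
i=4 t=22 v=2: → [20,30); WM=12
i=5 t=23 v=3: → [20,30); WM=22; [10,20) fires=1
i=6 t=20 v=4: DROP (t<22-0); WM=22
i=7 t=24 v=7: → [20,30); WM=22
i=8 t=25 v=7: → [20,30); WM=24
i=9 t=31 v=1: → [30,40); WM=24
i=10 t=23 v=5: DROP (t<24-0); WM=24
i=11 t=22 v=6: DROP (t<24-0); WM=30; [20,30) fires=3
i=12 t=33 v=4: → [30,40); WM=30
i=13 t=37 v=6: → [30,40); WM=30
i=14 t=39 v=5: → [30,40); WM=38
i=15 t=39 v=9: → [30,40); WM=38

5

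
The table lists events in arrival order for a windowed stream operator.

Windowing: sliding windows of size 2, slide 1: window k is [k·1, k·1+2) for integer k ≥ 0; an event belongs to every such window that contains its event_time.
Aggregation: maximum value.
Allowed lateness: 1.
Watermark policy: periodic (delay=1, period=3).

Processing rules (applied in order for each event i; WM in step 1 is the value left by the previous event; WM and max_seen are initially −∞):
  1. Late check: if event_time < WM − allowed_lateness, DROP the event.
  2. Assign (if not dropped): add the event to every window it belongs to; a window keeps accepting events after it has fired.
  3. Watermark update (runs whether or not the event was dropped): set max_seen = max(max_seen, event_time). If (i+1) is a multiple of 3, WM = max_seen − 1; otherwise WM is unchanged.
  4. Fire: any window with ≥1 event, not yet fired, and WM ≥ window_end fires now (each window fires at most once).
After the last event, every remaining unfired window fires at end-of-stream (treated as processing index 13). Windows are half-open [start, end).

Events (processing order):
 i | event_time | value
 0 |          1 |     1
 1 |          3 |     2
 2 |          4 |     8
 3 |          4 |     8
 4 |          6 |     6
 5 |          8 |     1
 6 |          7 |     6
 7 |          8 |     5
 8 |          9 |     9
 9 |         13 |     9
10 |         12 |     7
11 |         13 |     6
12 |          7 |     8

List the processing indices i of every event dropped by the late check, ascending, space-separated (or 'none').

i=0 t=1 v=1: → [1,3),[0,2); WM=−∞
i=1 t=3 v=2: → [3,5),[2,4); WM=−∞
i=2 t=4 v=8: → [4,6),[3,5); WM=3; [0,2) fires=1 [1,3) fires=1
i=3 t=4 v=8: → [4,6),[3,5); WM=3
i=4 t=6 v=6: → [6,8),[5,7); WM=3
i=5 t=8 v=1: → [8,10),[7,9); WM=7; [2,4) fires=2 [3,5) fires=8 [4,6) fires=8 [5,7) fires=6
i=6 t=7 v=6: → [7,9),[6,8); WM=7
i=7 t=8 v=5: → [8,10),[7,9); WM=7
i=8 t=9 v=9: → [9,11),[8,10); WM=8; [6,8) fires=6
i=9 t=13 v=9: → [13,15),[12,14); WM=8
i=10 t=12 v=7: → [12,14),[11,13); WM=8
i=11 t=13 v=6: → [13,15),[12,14); WM=12; [7,9) fires=6 [8,10) fires=9 [9,11) fires=9
i=12 t=7 v=8: DROP (t<12-1); WM=12

12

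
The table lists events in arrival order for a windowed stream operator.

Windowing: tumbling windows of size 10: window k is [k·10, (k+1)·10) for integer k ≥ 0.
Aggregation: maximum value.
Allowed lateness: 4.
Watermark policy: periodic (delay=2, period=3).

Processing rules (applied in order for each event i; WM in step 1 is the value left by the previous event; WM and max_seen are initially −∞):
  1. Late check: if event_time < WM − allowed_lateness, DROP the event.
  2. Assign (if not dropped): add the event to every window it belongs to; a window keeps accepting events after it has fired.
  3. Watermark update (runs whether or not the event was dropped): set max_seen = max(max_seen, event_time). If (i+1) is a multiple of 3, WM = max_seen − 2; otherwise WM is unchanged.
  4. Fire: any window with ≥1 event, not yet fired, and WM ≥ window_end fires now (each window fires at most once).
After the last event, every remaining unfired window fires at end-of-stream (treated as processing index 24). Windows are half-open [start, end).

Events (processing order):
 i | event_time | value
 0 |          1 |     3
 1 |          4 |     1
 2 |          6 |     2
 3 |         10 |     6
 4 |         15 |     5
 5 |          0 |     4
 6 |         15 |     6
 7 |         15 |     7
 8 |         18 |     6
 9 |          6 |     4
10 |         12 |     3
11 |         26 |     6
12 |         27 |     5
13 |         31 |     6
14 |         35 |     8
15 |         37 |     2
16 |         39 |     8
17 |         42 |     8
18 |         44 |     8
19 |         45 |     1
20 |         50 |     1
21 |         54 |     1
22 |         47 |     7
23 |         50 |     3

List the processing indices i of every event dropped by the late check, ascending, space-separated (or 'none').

i=0 t=1 v=3: → [0,10); WM=−∞
i=1 t=4 v=1: → [0,10); WM=−∞
i=2 t=6 v=2: → [0,10); WM=4
i=3 t=10 v=6: → [10,20); WM=4
i=4 t=15 v=5: → [10,20); WM=4
i=5 t=0 v=4: → [0,10); WM=13; [0,10) fires=4
i=6 t=15 v=6: → [10,20); WM=13
i=7 t=15 v=7: → [10,20); WM=13
i=8 t=18 v=6: → [10,20); WM=16
i=9 t=6 v=4: DROP (t<16-4); WM=16
i=10 t=12 v=3: → [10,20); WM=16
i=11 t=26 v=6: → [20,30); WM=24; [10,20) fires=7
i=12 t=27 v=5: → [20,30); WM=24
i=13 t=31 v=6: → [30,40); WM=24
i=14 t=35 v=8: → [30,40); WM=33; [20,30) fires=6
i=15 t=37 v=2: → [30,40); WM=33
i=16 t=39 v=8: → [30,40); WM=33
i=17 t=42 v=8: → [40,50); WM=40; [30,40) fires=8
i=18 t=44 v=8: → [40,50); WM=40
i=19 t=45 v=1: → [40,50); WM=40
i=20 t=50 v=1: → [50,60); WM=48
i=21 t=54 v=1: → [50,60); WM=48
i=22 t=47 v=7: → [40,50); WM=48
i=23 t=50 v=3: → [50,60); WM=52; [40,50) fires=8

9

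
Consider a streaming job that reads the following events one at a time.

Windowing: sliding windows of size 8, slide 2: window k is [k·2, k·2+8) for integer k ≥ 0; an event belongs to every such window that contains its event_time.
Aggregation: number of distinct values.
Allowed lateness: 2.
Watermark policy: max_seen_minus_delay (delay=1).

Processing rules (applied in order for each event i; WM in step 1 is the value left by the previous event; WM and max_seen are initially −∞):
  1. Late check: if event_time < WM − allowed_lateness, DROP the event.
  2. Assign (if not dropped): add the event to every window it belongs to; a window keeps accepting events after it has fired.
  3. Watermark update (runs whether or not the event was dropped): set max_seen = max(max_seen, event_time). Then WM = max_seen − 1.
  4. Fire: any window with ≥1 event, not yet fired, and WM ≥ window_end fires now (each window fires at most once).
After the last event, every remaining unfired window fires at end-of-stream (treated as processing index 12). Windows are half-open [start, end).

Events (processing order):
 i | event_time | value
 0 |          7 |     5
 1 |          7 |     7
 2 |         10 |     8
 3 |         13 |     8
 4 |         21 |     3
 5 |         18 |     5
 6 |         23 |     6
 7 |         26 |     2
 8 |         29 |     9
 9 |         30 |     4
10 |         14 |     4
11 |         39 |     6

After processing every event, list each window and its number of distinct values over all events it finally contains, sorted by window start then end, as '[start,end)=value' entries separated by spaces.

i=0 t=7 v=5: → [6,14),[4,12),[2,10),[0,8); WM=6
i=1 t=7 v=7: → [6,14),[4,12),[2,10),[0,8); WM=6
i=2 t=10 v=8: → [10,18),[8,16),[6,14),[4,12); WM=9; [0,8) fires=2
i=3 t=13 v=8: → [12,20),[10,18),[8,16),[6,14); WM=12; [2,10) fires=2 [4,12) fires=3
i=4 t=21 v=3: → [20,28),[18,26),[16,24),[14,22); WM=20; [6,14) fires=3 [8,16) fires=1 [10,18) fires=1 [12,20) fires=1
i=5 t=18 v=5: → [18,26),[16,24),[14,22),[12,20); WM=20
i=6 t=23 v=6: → [22,30),[20,28),[18,26),[16,24); WM=22; [14,22) fires=2
i=7 t=26 v=2: → [26,34),[24,32),[22,30),[20,28); WM=25; [16,24) fires=3
i=8 t=29 v=9: → [28,36),[26,34),[24,32),[22,30); WM=28; [18,26) fires=3 [20,28) fires=3
i=9 t=30 v=4: → [30,38),[28,36),[26,34),[24,32); WM=29
i=10 t=14 v=4: DROP (t<29-2); WM=29
i=11 t=39 v=6: → [38,46),[36,44),[34,42),[32,40); WM=38; [22,30) fires=3 [24,32) fires=3 [26,34) fires=3 [28,36) fires=2 [30,38) fires=1

[0,8)=2 [2,10)=2 [4,12)=3 [6,14)=3 [8,16)=1 [10,18)=1 [12,20)=2 [14,22)=2 [16,24)=3 [18,26)=3 [20,28)=3 [22,30)=3 [24,32)=3 [26,34)=3 [28,36)=2 [30,38)=1 [32,40)=1 [34,42)=1 [36,44)=1 [38,46)=1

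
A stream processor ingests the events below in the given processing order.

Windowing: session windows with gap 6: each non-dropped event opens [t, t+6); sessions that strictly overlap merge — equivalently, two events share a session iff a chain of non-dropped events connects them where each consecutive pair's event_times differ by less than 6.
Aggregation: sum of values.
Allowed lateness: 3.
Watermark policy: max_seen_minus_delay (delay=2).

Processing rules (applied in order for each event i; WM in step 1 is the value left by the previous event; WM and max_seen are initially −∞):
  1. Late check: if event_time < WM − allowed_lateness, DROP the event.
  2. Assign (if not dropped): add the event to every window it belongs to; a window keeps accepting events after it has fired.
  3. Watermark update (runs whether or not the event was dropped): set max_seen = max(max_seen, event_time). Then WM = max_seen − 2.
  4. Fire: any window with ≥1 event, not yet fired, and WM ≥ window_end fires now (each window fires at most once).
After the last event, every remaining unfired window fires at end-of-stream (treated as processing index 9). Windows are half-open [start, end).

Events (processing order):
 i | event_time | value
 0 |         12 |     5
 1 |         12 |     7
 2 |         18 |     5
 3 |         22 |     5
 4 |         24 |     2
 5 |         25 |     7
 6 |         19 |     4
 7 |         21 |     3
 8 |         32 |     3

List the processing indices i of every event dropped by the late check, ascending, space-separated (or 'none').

i=0 t=12 v=5: → [12,18); WM=10
i=1 t=12 v=7: → [12,18); WM=10
i=2 t=18 v=5: → [18,24); WM=16
i=3 t=22 v=5: → [18,28); WM=20
i=4 t=24 v=2: → [18,30); WM=22
i=5 t=25 v=7: → [18,31); WM=23
i=6 t=19 v=4: DROP (t<23-3); WM=23
i=7 t=21 v=3: → [18,31); WM=23
i=8 t=32 v=3: → [32,38); WM=30

6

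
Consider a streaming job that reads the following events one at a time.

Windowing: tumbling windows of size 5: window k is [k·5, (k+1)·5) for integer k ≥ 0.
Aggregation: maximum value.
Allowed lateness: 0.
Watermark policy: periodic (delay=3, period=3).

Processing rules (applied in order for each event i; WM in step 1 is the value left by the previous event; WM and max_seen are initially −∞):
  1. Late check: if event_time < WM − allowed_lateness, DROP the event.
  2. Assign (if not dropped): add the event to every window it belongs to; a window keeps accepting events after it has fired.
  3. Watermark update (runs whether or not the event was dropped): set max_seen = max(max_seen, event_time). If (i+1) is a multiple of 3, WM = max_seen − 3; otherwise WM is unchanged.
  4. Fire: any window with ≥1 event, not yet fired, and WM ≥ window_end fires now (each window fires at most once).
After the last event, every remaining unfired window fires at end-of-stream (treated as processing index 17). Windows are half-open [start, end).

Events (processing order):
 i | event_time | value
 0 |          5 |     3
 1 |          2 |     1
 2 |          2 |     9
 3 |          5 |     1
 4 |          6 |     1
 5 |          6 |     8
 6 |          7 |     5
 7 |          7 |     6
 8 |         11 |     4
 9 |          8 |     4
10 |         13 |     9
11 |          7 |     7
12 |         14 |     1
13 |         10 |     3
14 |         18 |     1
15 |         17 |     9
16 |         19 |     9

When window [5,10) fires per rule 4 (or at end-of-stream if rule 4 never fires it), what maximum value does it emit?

8

i=0 t=5 v=3: → [5,10); WM=−∞
i=1 t=2 v=1: → [0,5); WM=−∞
i=2 t=2 v=9: → [0,5); WM=2
i=3 t=5 v=1: → [5,10); WM=2
i=4 t=6 v=1: → [5,10); WM=2
i=5 t=6 v=8: → [5,10); WM=3
i=6 t=7 v=5: → [5,10); WM=3
i=7 t=7 v=6: → [5,10); WM=3
i=8 t=11 v=4: → [10,15); WM=8; [0,5) fires=9
i=9 t=8 v=4: → [5,10); WM=8
i=10 t=13 v=9: → [10,15); WM=8
i=11 t=7 v=7: DROP (t<8-0); WM=10; [5,10) fires=8
i=12 t=14 v=1: → [10,15); WM=10
i=13 t=10 v=3: → [10,15); WM=10
i=14 t=18 v=1: → [15,20); WM=15; [10,15) fires=9
i=15 t=17 v=9: → [15,20); WM=15
i=16 t=19 v=9: → [15,20); WM=15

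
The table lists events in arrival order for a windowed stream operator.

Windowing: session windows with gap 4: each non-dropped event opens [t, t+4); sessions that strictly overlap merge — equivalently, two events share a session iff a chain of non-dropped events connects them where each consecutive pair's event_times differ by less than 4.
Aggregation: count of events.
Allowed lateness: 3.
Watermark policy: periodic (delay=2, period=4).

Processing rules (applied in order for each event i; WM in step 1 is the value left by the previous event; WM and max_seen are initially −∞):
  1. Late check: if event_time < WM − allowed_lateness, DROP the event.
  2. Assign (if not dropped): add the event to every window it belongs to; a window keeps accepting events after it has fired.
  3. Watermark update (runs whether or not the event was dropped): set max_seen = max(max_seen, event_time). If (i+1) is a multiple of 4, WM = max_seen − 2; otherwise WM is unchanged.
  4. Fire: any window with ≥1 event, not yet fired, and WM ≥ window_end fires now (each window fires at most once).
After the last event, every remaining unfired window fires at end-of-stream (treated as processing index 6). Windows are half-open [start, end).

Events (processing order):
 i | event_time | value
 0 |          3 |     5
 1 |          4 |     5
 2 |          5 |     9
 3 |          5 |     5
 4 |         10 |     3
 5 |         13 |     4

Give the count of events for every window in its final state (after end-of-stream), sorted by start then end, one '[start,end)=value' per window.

i=0 t=3 v=5: → [3,7); WM=−∞
i=1 t=4 v=5: → [3,8); WM=−∞
i=2 t=5 v=9: → [3,9); WM=−∞
i=3 t=5 v=5: → [3,9); WM=3
i=4 t=10 v=3: → [10,14); WM=3
i=5 t=13 v=4: → [10,17); WM=3

[3,9)=4 [10,17)=2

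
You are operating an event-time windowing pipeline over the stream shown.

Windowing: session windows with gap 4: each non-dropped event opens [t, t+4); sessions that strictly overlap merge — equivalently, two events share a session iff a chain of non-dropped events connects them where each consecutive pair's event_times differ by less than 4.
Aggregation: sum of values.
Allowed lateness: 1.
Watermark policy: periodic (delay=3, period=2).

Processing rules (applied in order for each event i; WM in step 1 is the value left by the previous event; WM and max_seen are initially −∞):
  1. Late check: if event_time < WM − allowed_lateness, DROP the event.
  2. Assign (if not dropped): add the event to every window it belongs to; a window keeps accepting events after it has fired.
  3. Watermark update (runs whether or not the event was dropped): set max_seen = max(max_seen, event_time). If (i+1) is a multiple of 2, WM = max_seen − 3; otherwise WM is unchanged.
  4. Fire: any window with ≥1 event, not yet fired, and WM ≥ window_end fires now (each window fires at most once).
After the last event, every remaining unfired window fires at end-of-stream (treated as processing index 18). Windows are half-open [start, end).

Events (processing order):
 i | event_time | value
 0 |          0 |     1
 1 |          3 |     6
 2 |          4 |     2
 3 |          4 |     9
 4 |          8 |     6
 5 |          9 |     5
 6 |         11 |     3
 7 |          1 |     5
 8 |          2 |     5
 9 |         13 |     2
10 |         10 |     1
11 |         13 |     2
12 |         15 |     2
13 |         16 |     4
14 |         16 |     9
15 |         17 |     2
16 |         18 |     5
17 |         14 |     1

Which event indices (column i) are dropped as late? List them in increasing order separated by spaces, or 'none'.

i=0 t=0 v=1: → [0,4); WM=−∞
i=1 t=3 v=6: → [0,7); WM=0
i=2 t=4 v=2: → [0,8); WM=0
i=3 t=4 v=9: → [0,8); WM=1
i=4 t=8 v=6: → [8,12); WM=1
i=5 t=9 v=5: → [8,13); WM=6
i=6 t=11 v=3: → [8,15); WM=6
i=7 t=1 v=5: DROP (t<6-1); WM=8
i=8 t=2 v=5: DROP (t<8-1); WM=8
i=9 t=13 v=2: → [8,17); WM=10
i=10 t=10 v=1: → [8,17); WM=10
i=11 t=13 v=2: → [8,17); WM=10
i=12 t=15 v=2: → [8,19); WM=10
i=13 t=16 v=4: → [8,20); WM=13
i=14 t=16 v=9: → [8,20); WM=13
i=15 t=17 v=2: → [8,21); WM=14
i=16 t=18 v=5: → [8,22); WM=14
i=17 t=14 v=1: → [8,22); WM=15

7 8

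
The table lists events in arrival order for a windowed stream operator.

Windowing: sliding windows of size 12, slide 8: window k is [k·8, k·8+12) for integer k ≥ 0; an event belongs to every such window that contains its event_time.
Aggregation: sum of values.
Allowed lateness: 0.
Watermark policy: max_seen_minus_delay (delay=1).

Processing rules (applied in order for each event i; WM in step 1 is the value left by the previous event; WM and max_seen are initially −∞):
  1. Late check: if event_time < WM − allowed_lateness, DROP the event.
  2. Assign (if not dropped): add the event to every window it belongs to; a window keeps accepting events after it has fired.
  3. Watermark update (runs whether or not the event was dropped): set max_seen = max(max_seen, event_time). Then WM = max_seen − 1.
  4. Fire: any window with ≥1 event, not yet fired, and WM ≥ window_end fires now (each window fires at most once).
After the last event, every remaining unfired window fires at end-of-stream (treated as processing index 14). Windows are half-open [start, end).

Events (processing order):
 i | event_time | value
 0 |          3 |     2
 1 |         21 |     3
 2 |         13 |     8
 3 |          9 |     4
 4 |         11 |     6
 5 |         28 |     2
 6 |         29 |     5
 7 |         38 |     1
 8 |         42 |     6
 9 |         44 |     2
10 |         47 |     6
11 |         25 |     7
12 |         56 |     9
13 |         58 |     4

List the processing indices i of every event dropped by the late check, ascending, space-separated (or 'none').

i=0 t=3 v=2: → [0,12); WM=2
i=1 t=21 v=3: → [16,28); WM=20; [0,12) fires=2
i=2 t=13 v=8: DROP (t<20-0); WM=20
i=3 t=9 v=4: DROP (t<20-0); WM=20
i=4 t=11 v=6: DROP (t<20-0); WM=20
i=5 t=28 v=2: → [24,36); WM=27
i=6 t=29 v=5: → [24,36); WM=28; [16,28) fires=3
i=7 t=38 v=1: → [32,44); WM=37; [24,36) fires=7
i=8 t=42 v=6: → [40,52),[32,44); WM=41
i=9 t=44 v=2: → [40,52); WM=43
i=10 t=47 v=6: → [40,52); WM=46; [32,44) fires=7
i=11 t=25 v=7: DROP (t<46-0); WM=46
i=12 t=56 v=9: → [56,68),[48,60); WM=55; [40,52) fires=14
i=13 t=58 v=4: → [56,68),[48,60); WM=57

2 3 4 11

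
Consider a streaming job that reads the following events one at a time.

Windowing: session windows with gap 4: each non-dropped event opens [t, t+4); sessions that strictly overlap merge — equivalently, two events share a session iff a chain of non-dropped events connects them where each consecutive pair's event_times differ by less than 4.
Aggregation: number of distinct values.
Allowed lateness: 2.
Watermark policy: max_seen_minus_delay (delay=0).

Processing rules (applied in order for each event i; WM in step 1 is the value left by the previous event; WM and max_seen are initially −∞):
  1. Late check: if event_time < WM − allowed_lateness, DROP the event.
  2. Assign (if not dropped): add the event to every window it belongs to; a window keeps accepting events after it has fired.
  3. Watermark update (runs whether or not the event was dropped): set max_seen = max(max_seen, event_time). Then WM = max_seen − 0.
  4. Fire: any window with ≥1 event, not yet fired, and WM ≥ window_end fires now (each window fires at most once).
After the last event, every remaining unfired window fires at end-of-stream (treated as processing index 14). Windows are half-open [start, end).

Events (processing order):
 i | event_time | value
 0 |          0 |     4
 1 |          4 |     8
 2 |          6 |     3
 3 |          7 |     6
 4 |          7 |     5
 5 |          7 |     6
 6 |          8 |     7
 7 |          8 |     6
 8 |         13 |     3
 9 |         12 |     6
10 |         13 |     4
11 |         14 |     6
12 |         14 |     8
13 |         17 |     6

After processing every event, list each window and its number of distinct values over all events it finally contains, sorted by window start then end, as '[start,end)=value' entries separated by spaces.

[0,4)=1 [4,12)=5 [12,21)=4

i=0 t=0 v=4: → [0,4); WM=0
i=1 t=4 v=8: → [4,8); WM=4
i=2 t=6 v=3: → [4,10); WM=6
i=3 t=7 v=6: → [4,11); WM=7
i=4 t=7 v=5: → [4,11); WM=7
i=5 t=7 v=6: → [4,11); WM=7
i=6 t=8 v=7: → [4,12); WM=8
i=7 t=8 v=6: → [4,12); WM=8
i=8 t=13 v=3: → [13,17); WM=13
i=9 t=12 v=6: → [12,17); WM=13
i=10 t=13 v=4: → [12,17); WM=13
i=11 t=14 v=6: → [12,18); WM=14
i=12 t=14 v=8: → [12,18); WM=14
i=13 t=17 v=6: → [12,21); WM=17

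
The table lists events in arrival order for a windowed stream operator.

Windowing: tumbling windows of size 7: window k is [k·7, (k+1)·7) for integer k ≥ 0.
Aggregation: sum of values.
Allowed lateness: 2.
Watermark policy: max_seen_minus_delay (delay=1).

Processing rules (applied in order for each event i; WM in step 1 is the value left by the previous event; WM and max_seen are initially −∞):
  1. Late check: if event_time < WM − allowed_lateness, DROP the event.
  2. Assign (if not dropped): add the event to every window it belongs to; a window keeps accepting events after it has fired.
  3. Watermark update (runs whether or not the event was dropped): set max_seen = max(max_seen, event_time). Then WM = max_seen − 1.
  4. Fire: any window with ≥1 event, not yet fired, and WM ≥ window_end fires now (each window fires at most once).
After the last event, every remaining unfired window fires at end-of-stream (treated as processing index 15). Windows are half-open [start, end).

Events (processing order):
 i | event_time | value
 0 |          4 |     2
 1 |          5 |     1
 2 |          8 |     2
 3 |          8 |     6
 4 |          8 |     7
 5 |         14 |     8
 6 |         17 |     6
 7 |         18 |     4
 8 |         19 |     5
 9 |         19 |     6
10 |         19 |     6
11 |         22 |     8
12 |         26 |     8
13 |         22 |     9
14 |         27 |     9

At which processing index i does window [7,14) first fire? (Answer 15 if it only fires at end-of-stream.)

i=0 t=4 v=2: → [0,7); WM=3
i=1 t=5 v=1: → [0,7); WM=4
i=2 t=8 v=2: → [7,14); WM=7; [0,7) fires=3
i=3 t=8 v=6: → [7,14); WM=7
i=4 t=8 v=7: → [7,14); WM=7
i=5 t=14 v=8: → [14,21); WM=13
i=6 t=17 v=6: → [14,21); WM=16; [7,14) fires=15
i=7 t=18 v=4: → [14,21); WM=17
i=8 t=19 v=5: → [14,21); WM=18
i=9 t=19 v=6: → [14,21); WM=18
i=10 t=19 v=6: → [14,21); WM=18
i=11 t=22 v=8: → [21,28); WM=21; [14,21) fires=35
i=12 t=26 v=8: → [21,28); WM=25
i=13 t=22 v=9: DROP (t<25-2); WM=25
i=14 t=27 v=9: → [21,28); WM=26

6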